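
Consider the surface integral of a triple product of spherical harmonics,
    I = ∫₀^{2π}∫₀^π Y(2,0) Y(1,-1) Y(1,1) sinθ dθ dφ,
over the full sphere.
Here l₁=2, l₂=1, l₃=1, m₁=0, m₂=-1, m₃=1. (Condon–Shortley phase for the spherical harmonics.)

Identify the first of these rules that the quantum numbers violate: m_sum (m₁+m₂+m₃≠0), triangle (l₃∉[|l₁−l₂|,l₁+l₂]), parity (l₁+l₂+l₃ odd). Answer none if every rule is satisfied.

none

azimuthal sum: 0 − 1 + 1 = 0  ✓
1 ≤ 1 ≤ 3 (triangle on l)  ✓
L = 2 + 1 + 1 = 4 (even)  ✓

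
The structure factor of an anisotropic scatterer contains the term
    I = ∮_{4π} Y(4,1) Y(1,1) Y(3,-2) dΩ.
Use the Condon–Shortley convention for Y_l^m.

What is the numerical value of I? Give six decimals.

Checks pass: Σm=0; 8 even; l₃=3∈[3,5].
(2·4+1)(2·1+1)(2·3+1) = 189
Δ: 2! 6! 0! / 9! → 1/252
sum: t=1:−1/36 = -1/36
3j²(4 1 3; 0 0 0) = Δ·Π!·Σ² = 4/63  (sign +1)
sum: t=2:+1/240 = 1/240
3j²(4 1 3; 1 1 -2) = Δ·Π!·Σ² = 1/84  (sign -1)
combine: 4πI² = 189·4/63·1/84 = 1/7
take √, sign -1: I = -0.10662181

-0.106622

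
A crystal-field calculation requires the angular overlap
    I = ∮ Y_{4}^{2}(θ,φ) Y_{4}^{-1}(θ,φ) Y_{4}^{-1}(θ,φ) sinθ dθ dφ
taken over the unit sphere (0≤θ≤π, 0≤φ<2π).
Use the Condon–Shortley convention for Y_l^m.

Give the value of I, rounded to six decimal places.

0.144370

Checks pass: Σm=0; 12 even; l₃=4∈[0,8].
(2·4+1)(2·4+1)(2·4+1) = 729
Δ: 4! 4! 4! / 13! → 1/450450
sum: t=0:+1/13824 t=1:−1/216 t=2:+1/64 t=3:−1/216 t=4:+1/13824 = 5/768
3j²(4 4 4; 0 0 0) = Δ·Π!·Σ² = 18/1001  (sign +1)
sum: t=0:+1/576 t=1:−1/144 t=2:+1/576 = -1/288
3j²(4 4 4; 2 -1 -1) = Δ·Π!·Σ² = 20/1001  (sign +1)
combine: 4πI² = 729·18/1001·20/1001 = 262440/1002001
take √, sign +1: I = 0.14436968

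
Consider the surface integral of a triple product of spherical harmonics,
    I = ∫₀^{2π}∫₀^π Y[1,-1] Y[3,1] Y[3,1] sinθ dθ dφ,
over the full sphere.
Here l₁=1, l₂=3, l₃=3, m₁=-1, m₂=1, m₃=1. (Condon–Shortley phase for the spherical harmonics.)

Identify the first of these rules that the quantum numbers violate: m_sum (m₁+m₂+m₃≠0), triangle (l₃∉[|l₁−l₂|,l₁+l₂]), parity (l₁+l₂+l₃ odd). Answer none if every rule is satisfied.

m_sum

m₁+m₂+m₃ = -1 + 1 + 1 = 1  ✗
triangle: |1−3|=2 ≤ l₃=3 ≤ 1+3=4
parity: l₁+l₂+l₃ = 7 is odd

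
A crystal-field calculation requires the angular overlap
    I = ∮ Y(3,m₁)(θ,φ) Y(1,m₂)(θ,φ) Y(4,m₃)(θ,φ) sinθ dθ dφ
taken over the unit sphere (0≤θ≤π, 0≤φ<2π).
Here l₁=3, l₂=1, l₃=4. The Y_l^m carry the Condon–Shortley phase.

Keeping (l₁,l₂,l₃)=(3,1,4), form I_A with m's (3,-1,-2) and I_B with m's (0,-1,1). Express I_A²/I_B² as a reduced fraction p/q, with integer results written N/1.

Same 3,1,4: normalisation and zero-m 3j drop out of the ratio.
A: Δ: 0! 6! 2! / 9! → 1/252; sum: t=0:+1/1440 = 1/1440; 3j²(3 1 4; 3 -1 -2) = Δ·Π!·Σ² = 1/252  (sign +1)
B: Δ: 0! 6! 2! / 9! → 1/252; sum: t=0:+1/72 = 1/72; 3j²(3 1 4; 0 -1 1) = Δ·Π!·Σ² = 5/126  (sign -1)
I_A²/I_B² = (1/252)/(5/126) = 1/10

1/10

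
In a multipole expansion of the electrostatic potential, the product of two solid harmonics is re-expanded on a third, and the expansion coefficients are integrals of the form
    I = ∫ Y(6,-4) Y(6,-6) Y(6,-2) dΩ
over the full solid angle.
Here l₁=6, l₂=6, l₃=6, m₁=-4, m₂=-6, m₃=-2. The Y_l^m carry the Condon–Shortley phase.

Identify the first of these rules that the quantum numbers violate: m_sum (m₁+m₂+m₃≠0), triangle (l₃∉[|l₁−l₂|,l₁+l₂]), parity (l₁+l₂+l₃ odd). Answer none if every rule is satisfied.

azimuthal sum: -4 − 6 − 2 = -12  ✗
0 ≤ 6 ≤ 12 (triangle on l)
L = 6 + 6 + 6 = 18 (even)

m_sum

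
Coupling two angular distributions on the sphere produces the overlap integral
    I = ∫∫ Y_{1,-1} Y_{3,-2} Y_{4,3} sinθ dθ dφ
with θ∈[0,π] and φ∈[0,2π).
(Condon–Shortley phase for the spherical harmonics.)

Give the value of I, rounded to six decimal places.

Rules hold: Σm=0, L=8 even, 2≤4≤4.
N = 3·7·9 = 189
Δ = 0!·2!·6!/9! = 1/252
Racah Σ t=0..0: t=0:+1/36 = 1/36
⇒ 3j(1 3 4; 0 0 0)² = 4/63, sgn +1
Racah Σ t=0..0: t=0:+1/240 = 1/240
⇒ 3j(1 3 4; -1 -2 3)² = 1/12, sgn -1
4πI² = N·(3j₀)²·(3jₘ)² = 1/1
I = -1·√(1/4π) = -0.28209479

-0.282095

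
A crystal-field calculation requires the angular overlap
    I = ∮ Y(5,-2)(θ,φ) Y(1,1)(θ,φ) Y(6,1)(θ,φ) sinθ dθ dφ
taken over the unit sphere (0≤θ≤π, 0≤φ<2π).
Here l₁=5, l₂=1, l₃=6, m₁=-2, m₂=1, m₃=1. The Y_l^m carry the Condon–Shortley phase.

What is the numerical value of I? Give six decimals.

m-sum 0 ✓  L=12 even ✓  4≤6≤6 ✓
Π(2lᵢ+1) = 11×3×13 = 429
triangle coeff Δ(5,1,6) = 1/858
Σ_t [0,0]: t=0:+1/14400 = 1/14400
(3j)²=6/143 [(5 1 6; 0 0 0)], sign=+1
Σ_t [0,0]: t=0:+1/60480 = 1/60480
(3j)²=5/429 [(5 1 6; -2 1 1)], sign=-1
⇒ 4πI² = 30/143
I = (-1)√(30/143/(4π)) = -0.12920749

-0.129207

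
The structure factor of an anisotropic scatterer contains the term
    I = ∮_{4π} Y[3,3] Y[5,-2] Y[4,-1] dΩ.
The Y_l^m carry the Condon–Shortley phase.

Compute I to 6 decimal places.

-0.179179

m-sum 0 ✓  L=12 even ✓  2≤4≤8 ✓
Π(2lᵢ+1) = 7×11×9 = 693
triangle coeff Δ(3,5,4) = 1/180180
Σ_t [1,3]: t=1:−1/576 t=2:+1/144 t=3:−1/576 = 1/288
(3j)²=20/1001 [(3 5 4; 0 0 0)], sign=+1
Σ_t [0,0]: t=0:+1/1728 = 1/1728
(3j)²=25/858 [(3 5 4; 3 -2 -1)], sign=-1
⇒ 4πI² = 750/1859
I = (-1)√(750/1859/(4π)) = -0.17917854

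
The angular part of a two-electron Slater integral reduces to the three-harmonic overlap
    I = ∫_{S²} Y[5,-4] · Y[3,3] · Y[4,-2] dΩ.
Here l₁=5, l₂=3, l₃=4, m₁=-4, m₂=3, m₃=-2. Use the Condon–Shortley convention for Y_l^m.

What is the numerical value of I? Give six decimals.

Σmᵢ = -3 ≠ 0, so the φ-integral vanishes; I = 0

0.000000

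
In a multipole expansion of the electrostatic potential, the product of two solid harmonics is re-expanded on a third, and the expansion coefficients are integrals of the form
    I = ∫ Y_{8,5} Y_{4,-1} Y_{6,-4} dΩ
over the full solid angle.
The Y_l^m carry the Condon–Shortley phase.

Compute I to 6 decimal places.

Checks pass: Σm=0; 18 even; l₃=6∈[4,12].
(2·8+1)(2·4+1)(2·6+1) = 1989
Δ: 6! 10! 2! / 19! → 1/23279256
sum: t=2:+1/1658880 t=3:−1/518400 t=4:+1/1658880 = -1/1382400
3j²(8 4 6; 0 0 0) = Δ·Π!·Σ² = 504/46189  (sign -1)
sum: t=1:−1/19353600 t=2:+1/17418240 t=3:−1/261273600 = 1/522547200
3j²(8 4 6; 5 -1 -4) = Δ·Π!·Σ² = 5/162792  (sign +1)
combine: 4πI² = 1989·504/46189·5/162792 = 45/67507
take √, sign -1: I = -0.00728328

-0.007283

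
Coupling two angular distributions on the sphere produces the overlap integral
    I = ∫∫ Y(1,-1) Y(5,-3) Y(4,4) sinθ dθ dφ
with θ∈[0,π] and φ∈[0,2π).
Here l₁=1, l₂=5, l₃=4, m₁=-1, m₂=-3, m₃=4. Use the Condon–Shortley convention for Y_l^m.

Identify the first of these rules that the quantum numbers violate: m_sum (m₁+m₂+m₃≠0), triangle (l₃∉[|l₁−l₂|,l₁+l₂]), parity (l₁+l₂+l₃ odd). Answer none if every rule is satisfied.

m₁+m₂+m₃ = -1 − 3 + 4 = 0  ✓
triangle: |1−5|=4 ≤ l₃=4 ≤ 1+5=6  ✓
parity: l₁+l₂+l₃ = 10 is even  ✓

none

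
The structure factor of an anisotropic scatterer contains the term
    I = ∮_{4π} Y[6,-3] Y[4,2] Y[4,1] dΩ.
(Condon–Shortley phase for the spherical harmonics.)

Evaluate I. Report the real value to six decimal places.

-0.103072

m-sum 0 ✓  L=14 even ✓  2≤4≤10 ✓
Π(2lᵢ+1) = 13×9×9 = 1053
triangle coeff Δ(6,4,4) = 1/1261260
Σ_t [2,4]: t=2:+1/4608 t=3:−1/1296 t=4:+1/4608 = -7/20736
(3j)²=20/1287 [(6 4 4; 0 0 0)], sign=-1
Σ_t [4,6]: t=4:+1/11520 t=5:−1/5760 t=6:+1/51840 = -7/103680
(3j)²=7/858 [(6 4 4; -3 2 1)], sign=+1
⇒ 4πI² = 210/1573
I = (-1)√(210/1573/(4π)) = -0.10307192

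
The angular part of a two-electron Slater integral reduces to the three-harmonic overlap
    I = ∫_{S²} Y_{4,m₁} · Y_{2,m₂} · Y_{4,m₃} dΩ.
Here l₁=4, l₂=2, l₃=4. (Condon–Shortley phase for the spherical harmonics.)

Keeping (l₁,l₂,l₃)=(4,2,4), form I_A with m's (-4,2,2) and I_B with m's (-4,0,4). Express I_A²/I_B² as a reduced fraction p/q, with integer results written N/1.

3/14

Same 4,2,4: normalisation and zero-m 3j drop out of the ratio.
A: Δ: 2! 6! 2! / 11! → 1/13860; sum: t=2:+1/2880 = 1/2880; 3j²(4 2 4; -4 2 2) = Δ·Π!·Σ² = 2/165  (sign +1)
B: Δ: 2! 6! 2! / 11! → 1/13860; sum: t=2:+1/2880 = 1/2880; 3j²(4 2 4; -4 0 4) = Δ·Π!·Σ² = 28/495  (sign +1)
I_A²/I_B² = (2/165)/(28/495) = 3/14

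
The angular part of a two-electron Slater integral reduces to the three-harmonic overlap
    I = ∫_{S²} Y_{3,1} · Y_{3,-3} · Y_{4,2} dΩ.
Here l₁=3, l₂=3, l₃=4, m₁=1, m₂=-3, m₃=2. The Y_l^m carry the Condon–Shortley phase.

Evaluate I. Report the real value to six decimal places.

-0.188451

Checks pass: Σm=0; 10 even; l₃=4∈[0,6].
(2·3+1)(2·3+1)(2·4+1) = 441
Δ: 2! 4! 4! / 11! → 1/34650
sum: t=0:+1/72 t=1:−1/16 t=2:+1/72 = -5/144
3j²(3 3 4; 0 0 0) = Δ·Π!·Σ² = 2/77  (sign -1)
sum: t=0:+1/192 = 1/192
3j²(3 3 4; 1 -3 2) = Δ·Π!·Σ² = 3/77  (sign +1)
combine: 4πI² = 441·2/77·3/77 = 54/121
take √, sign -1: I = -0.18845135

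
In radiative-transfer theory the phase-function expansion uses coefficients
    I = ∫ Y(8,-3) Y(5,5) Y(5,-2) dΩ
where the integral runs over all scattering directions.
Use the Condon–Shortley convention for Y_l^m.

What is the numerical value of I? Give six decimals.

m-sum 0 ✓  L=18 even ✓  3≤5≤13 ✓
Π(2lᵢ+1) = 17×11×11 = 2057
triangle coeff Δ(8,5,5) = 1/37413090
Σ_t [3,5]: t=3:−1/1036800 t=4:+1/331776 t=5:−1/1036800 = 1/921600
(3j)²=490/46189 [(8 5 5; 0 0 0)], sign=-1
Σ_t [8,8]: t=8:+1/58060800 = 1/58060800
(3j)²=35/8398 [(8 5 5; -3 5 -2)], sign=-1
⇒ 4πI² = 94325/1037153
I = (+1)√(94325/1037153/(4π)) = 0.08507208

0.085072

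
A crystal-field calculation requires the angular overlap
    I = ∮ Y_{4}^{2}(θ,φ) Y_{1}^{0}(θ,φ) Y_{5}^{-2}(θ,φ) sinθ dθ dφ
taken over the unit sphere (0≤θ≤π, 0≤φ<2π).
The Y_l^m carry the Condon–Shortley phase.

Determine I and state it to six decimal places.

0.225034

Rules hold: Σm=0, L=10 even, 3≤5≤5.
N = 9·3·11 = 297
Δ = 0!·8!·2!/11! = 1/495
Racah Σ t=0..0: t=0:+1/576 = 1/576
⇒ 3j(4 1 5; 0 0 0)² = 5/99, sgn -1
Racah Σ t=0..0: t=0:+1/1440 = 1/1440
⇒ 3j(4 1 5; 2 0 -2)² = 7/165, sgn -1
4πI² = N·(3j₀)²·(3jₘ)² = 7/11
I = +1·√(0.636364/4π) = 0.22503380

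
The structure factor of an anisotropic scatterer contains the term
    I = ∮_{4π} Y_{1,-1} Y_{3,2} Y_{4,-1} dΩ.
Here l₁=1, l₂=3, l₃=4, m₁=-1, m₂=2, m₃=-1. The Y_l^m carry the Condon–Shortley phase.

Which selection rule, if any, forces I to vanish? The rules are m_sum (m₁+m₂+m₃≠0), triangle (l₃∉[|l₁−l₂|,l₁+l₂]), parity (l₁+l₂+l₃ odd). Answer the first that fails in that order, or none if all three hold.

none

azimuthal sum: -1 + 2 − 1 = 0  ✓
2 ≤ 4 ≤ 4 (triangle on l)  ✓
L = 1 + 3 + 4 = 8 (even)  ✓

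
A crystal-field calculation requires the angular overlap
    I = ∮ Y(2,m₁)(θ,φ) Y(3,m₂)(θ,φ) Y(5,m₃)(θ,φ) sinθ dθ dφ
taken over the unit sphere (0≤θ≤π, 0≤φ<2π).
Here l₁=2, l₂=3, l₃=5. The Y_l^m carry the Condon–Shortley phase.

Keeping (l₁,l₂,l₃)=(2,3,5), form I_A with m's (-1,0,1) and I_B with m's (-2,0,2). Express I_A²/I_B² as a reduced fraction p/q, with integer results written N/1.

Shared (l₁,l₂,l₃)=(2,3,5): N and (l;000)² cancel in I_A²/I_B².
A: Δ = 0!·4!·6!/11! = 1/2310; Racah Σ t=0..0: t=0:+1/216 = 1/216; ⇒ 3j(2 3 5; -1 0 1)² = 8/231, sgn +1
B: Δ = 0!·4!·6!/11! = 1/2310; Racah Σ t=0..0: t=0:+1/864 = 1/864; ⇒ 3j(2 3 5; -2 0 2)² = 1/66, sgn -1
I_A²/I_B² = (8/231)/(1/66) = 16/7

16/7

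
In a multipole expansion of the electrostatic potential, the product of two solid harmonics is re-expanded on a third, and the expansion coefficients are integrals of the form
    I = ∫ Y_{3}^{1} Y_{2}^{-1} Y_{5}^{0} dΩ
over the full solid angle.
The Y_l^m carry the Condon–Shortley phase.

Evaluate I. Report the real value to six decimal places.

Rules hold: Σm=0, L=10 even, 1≤5≤5.
N = 7·5·11 = 385
Δ = 0!·6!·4!/11! = 1/2310
Racah Σ t=0..0: t=0:+1/144 = 1/144
⇒ 3j(3 2 5; 0 0 0)² = 10/231, sgn -1
Racah Σ t=0..0: t=0:+1/288 = 1/288
⇒ 3j(3 2 5; 1 -1 0)² = 5/231, sgn -1
4πI² = N·(3j₀)²·(3jₘ)² = 250/693
I = +1·√(0.36075/4π) = 0.16943318

0.169433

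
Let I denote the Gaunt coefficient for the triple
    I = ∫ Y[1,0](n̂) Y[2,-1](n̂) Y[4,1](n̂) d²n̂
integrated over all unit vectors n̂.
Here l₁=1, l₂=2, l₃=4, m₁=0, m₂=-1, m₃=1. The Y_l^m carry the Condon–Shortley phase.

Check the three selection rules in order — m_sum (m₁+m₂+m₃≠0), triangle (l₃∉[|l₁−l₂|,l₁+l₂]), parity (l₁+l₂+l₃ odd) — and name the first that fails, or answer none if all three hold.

m₁+m₂+m₃ = 0 − 1 + 1 = 0  ✓
triangle: |1−2|=1 ≤ l₃=4 ≤ 1+2=3  ✗
parity: l₁+l₂+l₃ = 7 is odd

triangle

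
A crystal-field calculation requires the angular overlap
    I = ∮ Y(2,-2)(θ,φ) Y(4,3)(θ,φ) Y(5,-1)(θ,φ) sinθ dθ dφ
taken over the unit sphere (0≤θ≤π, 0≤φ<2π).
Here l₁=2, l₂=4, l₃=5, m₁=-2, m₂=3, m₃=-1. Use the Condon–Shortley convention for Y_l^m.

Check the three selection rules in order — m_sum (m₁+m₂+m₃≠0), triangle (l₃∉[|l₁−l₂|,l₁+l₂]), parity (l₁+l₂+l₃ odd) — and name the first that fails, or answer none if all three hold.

parity

Σmᵢ = 0  ✓
l₃∈[|l₁−l₂|,l₁+l₂]=[2,6], have l₃=5  ✓
Σlᵢ = 11 ⇒ odd  ✗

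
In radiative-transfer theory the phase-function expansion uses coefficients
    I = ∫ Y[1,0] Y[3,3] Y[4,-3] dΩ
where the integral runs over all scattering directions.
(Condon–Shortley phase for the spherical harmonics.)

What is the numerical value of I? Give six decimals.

Rules hold: Σm=0, L=8 even, 2≤4≤4.
N = 3·7·9 = 189
Δ = 0!·2!·6!/9! = 1/252
Racah Σ t=0..0: t=0:+1/36 = 1/36
⇒ 3j(1 3 4; 0 0 0)² = 4/63, sgn +1
Racah Σ t=0..0: t=0:+1/720 = 1/720
⇒ 3j(1 3 4; 0 3 -3)² = 1/36, sgn -1
4πI² = N·(3j₀)²·(3jₘ)² = 1/3
I = -1·√(0.333333/4π) = -0.16286750

-0.162868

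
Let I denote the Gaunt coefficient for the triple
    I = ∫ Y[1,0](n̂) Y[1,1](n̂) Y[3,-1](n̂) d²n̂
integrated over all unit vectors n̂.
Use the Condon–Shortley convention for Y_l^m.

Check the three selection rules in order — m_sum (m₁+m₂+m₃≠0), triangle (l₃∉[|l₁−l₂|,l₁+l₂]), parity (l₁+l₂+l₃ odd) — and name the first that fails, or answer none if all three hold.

triangle

Σmᵢ = 0  ✓
l₃∈[|l₁−l₂|,l₁+l₂]=[0,2], have l₃=3  ✗
Σlᵢ = 5 ⇒ odd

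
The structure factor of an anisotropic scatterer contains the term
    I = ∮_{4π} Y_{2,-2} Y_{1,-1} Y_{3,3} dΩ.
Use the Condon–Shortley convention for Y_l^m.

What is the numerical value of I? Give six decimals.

-0.319865

Checks pass: Σm=0; 6 even; l₃=3∈[1,3].
(2·2+1)(2·1+1)(2·3+1) = 105
Δ: 0! 4! 2! / 7! → 1/105
sum: t=0:+1/4 = 1/4
3j²(2 1 3; 0 0 0) = Δ·Π!·Σ² = 3/35  (sign -1)
sum: t=0:+1/48 = 1/48
3j²(2 1 3; -2 -1 3) = Δ·Π!·Σ² = 1/7  (sign +1)
combine: 4πI² = 105·3/35·1/7 = 9/7
take √, sign -1: I = -0.31986543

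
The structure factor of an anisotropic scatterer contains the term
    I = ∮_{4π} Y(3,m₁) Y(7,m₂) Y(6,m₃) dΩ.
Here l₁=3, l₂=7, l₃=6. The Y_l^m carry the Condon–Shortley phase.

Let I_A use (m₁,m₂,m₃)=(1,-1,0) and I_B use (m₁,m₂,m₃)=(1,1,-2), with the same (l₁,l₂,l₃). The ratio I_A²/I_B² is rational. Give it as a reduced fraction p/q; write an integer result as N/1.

3549/2645

Shared (l₁,l₂,l₃)=(3,7,6): N and (l;000)² cancel in I_A²/I_B².
A: Δ = 4!·2!·10!/17! = 1/2042040; Racah Σ t=0..2: t=0:+1/829440 t=1:−1/86400 t=2:+1/138240 = -13/4147200; ⇒ 3j(3 7 6; 1 -1 0)² = 13/3740, sgn -1
B: Δ = 4!·2!·10!/17! = 1/2042040; Racah Σ t=0..2: t=0:+1/3870720 t=1:−1/181440 t=2:+1/138240 = 23/11612160; ⇒ 3j(3 7 6; 1 1 -2)² = 529/204204, sgn +1
I_A²/I_B² = (13/3740)/(529/204204) = 3549/2645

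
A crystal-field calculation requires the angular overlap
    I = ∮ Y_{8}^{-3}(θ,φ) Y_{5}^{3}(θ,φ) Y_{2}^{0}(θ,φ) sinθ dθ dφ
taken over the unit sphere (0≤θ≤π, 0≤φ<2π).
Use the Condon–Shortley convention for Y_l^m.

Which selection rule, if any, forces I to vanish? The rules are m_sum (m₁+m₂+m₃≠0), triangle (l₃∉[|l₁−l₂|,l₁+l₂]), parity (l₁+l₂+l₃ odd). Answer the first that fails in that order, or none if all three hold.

triangle

Σmᵢ = 0  ✓
l₃∈[|l₁−l₂|,l₁+l₂]=[3,13], have l₃=2  ✗
Σlᵢ = 15 ⇒ odd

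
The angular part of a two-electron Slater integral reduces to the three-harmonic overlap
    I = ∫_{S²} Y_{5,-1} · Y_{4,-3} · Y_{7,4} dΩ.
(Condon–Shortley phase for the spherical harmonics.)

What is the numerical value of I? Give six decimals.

-0.069211

Checks pass: Σm=0; 16 even; l₃=7∈[1,9].
(2·5+1)(2·4+1)(2·7+1) = 1485
Δ: 2! 8! 6! / 17! → 1/6126120
sum: t=0:+1/69120 t=1:−1/20736 t=2:+1/69120 = -1/51840
3j²(5 4 7; 0 0 0) = Δ·Π!·Σ² = 280/21879  (sign +1)
sum: t=0:+1/345600 t=1:−1/518400 = 1/1036800
3j²(5 4 7; -1 -3 4) = Δ·Π!·Σ² = 7/2210  (sign -1)
combine: 4πI² = 1485·280/21879·7/2210 = 2940/48841
take √, sign -1: I = -0.06921121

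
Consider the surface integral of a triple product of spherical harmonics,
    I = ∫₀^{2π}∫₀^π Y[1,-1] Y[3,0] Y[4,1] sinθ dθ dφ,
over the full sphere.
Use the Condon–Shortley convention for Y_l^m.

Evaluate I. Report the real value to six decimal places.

-0.194664

m-sum 0 ✓  L=8 even ✓  2≤4≤4 ✓
Π(2lᵢ+1) = 3×7×9 = 189
triangle coeff Δ(1,3,4) = 1/252
Σ_t [0,0]: t=0:+1/36 = 1/36
(3j)²=4/63 [(1 3 4; 0 0 0)], sign=+1
Σ_t [0,0]: t=0:+1/72 = 1/72
(3j)²=5/126 [(1 3 4; -1 0 1)], sign=-1
⇒ 4πI² = 10/21
I = (-1)√(10/21/(4π)) = -0.19466390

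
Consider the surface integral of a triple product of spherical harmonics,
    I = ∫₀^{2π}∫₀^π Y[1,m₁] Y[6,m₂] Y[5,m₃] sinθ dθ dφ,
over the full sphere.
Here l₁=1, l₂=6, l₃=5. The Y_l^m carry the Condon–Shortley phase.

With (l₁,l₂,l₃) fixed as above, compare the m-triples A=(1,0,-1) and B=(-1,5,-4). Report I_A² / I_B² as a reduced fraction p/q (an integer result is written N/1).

Shared (l₁,l₂,l₃)=(1,6,5): N and (l;000)² cancel in I_A²/I_B².
A: Δ = 2!·0!·10!/13! = 1/858; Racah Σ t=0..0: t=0:+1/34560 = 1/34560; ⇒ 3j(1 6 5; 1 0 -1)² = 5/286, sgn +1
B: Δ = 2!·0!·10!/13! = 1/858; Racah Σ t=2..2: t=2:+1/725760 = 1/725760; ⇒ 3j(1 6 5; -1 5 -4)² = 5/78, sgn -1
I_A²/I_B² = (5/286)/(5/78) = 3/11

3/11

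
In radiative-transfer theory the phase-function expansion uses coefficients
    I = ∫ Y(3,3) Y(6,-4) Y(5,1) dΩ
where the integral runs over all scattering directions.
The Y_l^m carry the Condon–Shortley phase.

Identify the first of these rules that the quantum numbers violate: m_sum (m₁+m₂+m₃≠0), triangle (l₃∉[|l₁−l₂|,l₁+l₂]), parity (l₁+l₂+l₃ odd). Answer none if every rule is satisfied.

m₁+m₂+m₃ = 3 − 4 + 1 = 0  ✓
triangle: |3−6|=3 ≤ l₃=5 ≤ 3+6=9  ✓
parity: l₁+l₂+l₃ = 14 is even  ✓

none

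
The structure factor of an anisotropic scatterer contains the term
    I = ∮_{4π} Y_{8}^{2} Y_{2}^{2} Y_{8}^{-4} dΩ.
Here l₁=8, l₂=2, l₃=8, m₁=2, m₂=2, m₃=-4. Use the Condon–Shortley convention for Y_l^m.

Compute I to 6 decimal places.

Checks pass: Σm=0; 18 even; l₃=8∈[6,10].
(2·8+1)(2·2+1)(2·8+1) = 1445
Δ: 2! 14! 2! / 19! → 1/348840
sum: t=0:+1/116121600 t=1:−1/25401600 t=2:+1/116121600 = -1/45158400
3j²(8 2 8; 0 0 0) = Δ·Π!·Σ² = 24/1615  (sign -1)
sum: t=2:+1/348364800 = 1/348364800
3j²(8 2 8; 2 2 -4) = Δ·Π!·Σ² = 11/646  (sign +1)
combine: 4πI² = 1445·24/1615·11/646 = 132/361
take √, sign -1: I = -0.17058013

-0.170580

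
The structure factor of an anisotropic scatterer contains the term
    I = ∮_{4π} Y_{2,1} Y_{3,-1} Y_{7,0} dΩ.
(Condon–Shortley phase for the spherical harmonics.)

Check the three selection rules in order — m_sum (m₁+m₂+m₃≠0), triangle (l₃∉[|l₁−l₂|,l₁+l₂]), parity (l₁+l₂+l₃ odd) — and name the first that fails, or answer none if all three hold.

triangle

azimuthal sum: 1 − 1 + 0 = 0  ✓
1 ≤ 7 ≤ 5 (triangle on l)  ✗
L = 2 + 3 + 7 = 12 (even)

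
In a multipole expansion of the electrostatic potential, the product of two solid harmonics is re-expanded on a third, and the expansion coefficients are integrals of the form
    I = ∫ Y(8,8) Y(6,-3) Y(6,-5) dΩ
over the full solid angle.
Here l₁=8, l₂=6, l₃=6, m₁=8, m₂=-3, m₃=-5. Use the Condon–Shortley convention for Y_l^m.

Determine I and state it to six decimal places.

m-sum 0 ✓  L=20 even ✓  2≤6≤14 ✓
Π(2lᵢ+1) = 17×13×13 = 2873
triangle coeff Δ(8,6,6) = 1/1309458150
Σ_t [2,6]: t=2:+1/49766400 t=3:−1/3110400 t=4:+1/1327104 t=5:−1/3110400 t=6:+1/49766400 = 1/6635520
(3j)²=350/46189 [(8 6 6; 0 0 0)], sign=+1
Σ_t [0,0]: t=0:+1/9754214400 = 1/9754214400
(3j)²=33/2261 [(8 6 6; 8 -3 -5)], sign=-1
⇒ 4πI² = 1950/6137
I = (-1)√(1950/6137/(4π)) = -0.15901362

-0.159014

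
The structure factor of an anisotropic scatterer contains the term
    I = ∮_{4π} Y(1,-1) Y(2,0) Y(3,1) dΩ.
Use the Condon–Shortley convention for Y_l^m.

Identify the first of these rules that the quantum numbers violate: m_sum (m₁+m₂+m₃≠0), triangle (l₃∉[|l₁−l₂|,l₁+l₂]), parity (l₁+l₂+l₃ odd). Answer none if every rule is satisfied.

none

Σmᵢ = 0  ✓
l₃∈[|l₁−l₂|,l₁+l₂]=[1,3], have l₃=3  ✓
Σlᵢ = 6 ⇒ even  ✓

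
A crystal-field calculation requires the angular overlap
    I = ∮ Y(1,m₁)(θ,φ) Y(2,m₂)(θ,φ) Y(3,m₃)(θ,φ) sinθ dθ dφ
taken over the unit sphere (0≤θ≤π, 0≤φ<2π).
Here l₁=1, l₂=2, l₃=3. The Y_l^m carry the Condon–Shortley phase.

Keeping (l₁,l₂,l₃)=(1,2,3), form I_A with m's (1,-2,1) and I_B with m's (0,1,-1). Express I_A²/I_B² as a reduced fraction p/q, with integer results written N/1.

l's match ⇒ only the (l;m) 3-j factors differ between A and B.
A: triangle coeff Δ(1,2,3) = 1/105; Σ_t [0,0]: t=0:+1/48 = 1/48; (3j)²=1/105 [(1 2 3; 1 -2 1)], sign=+1
B: triangle coeff Δ(1,2,3) = 1/105; Σ_t [0,0]: t=0:+1/6 = 1/6; (3j)²=8/105 [(1 2 3; 0 1 -1)], sign=+1
I_A²/I_B² = (1/105)/(8/105) = 1/8

1/8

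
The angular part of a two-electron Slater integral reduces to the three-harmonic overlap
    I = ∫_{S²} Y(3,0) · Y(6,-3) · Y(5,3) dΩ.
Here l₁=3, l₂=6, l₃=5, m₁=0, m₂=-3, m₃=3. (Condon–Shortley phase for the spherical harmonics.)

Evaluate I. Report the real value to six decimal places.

Checks pass: Σm=0; 14 even; l₃=5∈[3,9].
(2·3+1)(2·6+1)(2·5+1) = 1001
Δ: 4! 2! 8! / 15! → 1/675675
sum: t=1:−1/8640 t=2:+1/2304 t=3:−1/8640 = 7/34560
3j²(3 6 5; 0 0 0) = Δ·Π!·Σ² = 7/429  (sign -1)
sum: t=1:−1/17280 t=2:+1/20160 t=3:−1/483840 = -1/96768
3j²(3 6 5; 0 -3 3) = Δ·Π!·Σ² = 1/1001  (sign -1)
combine: 4πI² = 1001·7/429·1/1001 = 7/429
take √, sign +1: I = 0.03603425

0.036034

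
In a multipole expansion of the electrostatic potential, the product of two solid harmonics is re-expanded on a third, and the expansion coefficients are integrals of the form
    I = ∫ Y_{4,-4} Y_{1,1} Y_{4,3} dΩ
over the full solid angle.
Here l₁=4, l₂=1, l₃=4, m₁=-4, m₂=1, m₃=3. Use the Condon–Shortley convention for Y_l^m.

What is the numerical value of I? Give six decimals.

0.000000

L=9 odd ⇒ parity kills the (l;000) factor ⇒ I = 0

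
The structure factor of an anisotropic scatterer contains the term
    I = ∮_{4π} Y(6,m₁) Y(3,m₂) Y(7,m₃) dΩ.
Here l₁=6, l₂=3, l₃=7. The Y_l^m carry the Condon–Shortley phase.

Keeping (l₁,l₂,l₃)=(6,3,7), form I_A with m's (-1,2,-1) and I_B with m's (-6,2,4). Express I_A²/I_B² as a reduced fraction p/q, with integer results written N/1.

Same 6,3,7: normalisation and zero-m 3j drop out of the ratio.
A: Δ: 2! 10! 4! / 17! → 1/2042040; sum: t=1:−1/414720 t=2:+1/172800 = 7/2073600; 3j²(6 3 7; -1 2 -1) = Δ·Π!·Σ² = 343/29172  (sign +1)
B: Δ: 2! 10! 4! / 17! → 1/2042040; sum: t=2:+1/43545600 = 1/43545600; 3j²(6 3 7; -6 2 4) = Δ·Π!·Σ² = 11/3094  (sign -1)
I_A²/I_B² = (343/29172)/(11/3094) = 2401/726

2401/726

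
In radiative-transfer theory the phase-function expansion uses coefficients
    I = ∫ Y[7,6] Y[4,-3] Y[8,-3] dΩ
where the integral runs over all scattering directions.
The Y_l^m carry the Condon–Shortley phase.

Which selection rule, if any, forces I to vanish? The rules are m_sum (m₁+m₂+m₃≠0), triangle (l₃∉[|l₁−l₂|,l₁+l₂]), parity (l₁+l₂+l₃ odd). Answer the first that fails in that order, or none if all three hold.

parity

m₁+m₂+m₃ = 6 − 3 − 3 = 0  ✓
triangle: |7−4|=3 ≤ l₃=8 ≤ 7+4=11  ✓
parity: l₁+l₂+l₃ = 19 is odd  ✗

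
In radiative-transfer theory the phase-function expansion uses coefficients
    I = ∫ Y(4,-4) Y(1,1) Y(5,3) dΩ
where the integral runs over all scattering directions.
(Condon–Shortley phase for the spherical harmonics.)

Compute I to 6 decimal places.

Rules hold: Σm=0, L=10 even, 3≤5≤5.
N = 9·3·11 = 297
Δ = 0!·8!·2!/11! = 1/495
Racah Σ t=0..0: t=0:+1/576 = 1/576
⇒ 3j(4 1 5; 0 0 0)² = 5/99, sgn -1
Racah Σ t=0..0: t=0:+1/80640 = 1/80640
⇒ 3j(4 1 5; -4 1 3)² = 1/495, sgn +1
4πI² = N·(3j₀)²·(3jₘ)² = 1/33
I = -1·√(0.030303/4π) = -0.04910640

-0.049106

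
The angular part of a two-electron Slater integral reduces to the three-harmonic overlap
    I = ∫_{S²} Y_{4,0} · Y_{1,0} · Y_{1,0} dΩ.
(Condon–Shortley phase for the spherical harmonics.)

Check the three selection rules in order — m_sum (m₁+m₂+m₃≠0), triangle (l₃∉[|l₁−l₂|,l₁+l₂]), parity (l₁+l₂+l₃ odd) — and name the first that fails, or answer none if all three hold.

Σmᵢ = 0  ✓
l₃∈[|l₁−l₂|,l₁+l₂]=[3,5], have l₃=1  ✗
Σlᵢ = 6 ⇒ even

triangle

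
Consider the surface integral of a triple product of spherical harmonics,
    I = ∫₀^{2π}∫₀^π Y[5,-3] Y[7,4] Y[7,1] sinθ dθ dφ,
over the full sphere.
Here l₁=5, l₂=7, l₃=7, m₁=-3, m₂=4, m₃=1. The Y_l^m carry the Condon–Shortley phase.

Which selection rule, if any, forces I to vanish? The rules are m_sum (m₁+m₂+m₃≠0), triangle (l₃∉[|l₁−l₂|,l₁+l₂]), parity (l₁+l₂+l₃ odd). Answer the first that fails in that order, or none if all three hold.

azimuthal sum: -3 + 4 + 1 = 2  ✗
2 ≤ 7 ≤ 12 (triangle on l)
L = 5 + 7 + 7 = 19 (odd)

m_sum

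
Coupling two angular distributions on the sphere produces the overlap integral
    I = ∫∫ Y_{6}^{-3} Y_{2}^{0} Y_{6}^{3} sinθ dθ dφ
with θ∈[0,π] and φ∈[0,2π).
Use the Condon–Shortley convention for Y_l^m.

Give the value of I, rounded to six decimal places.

Checks pass: Σm=0; 14 even; l₃=6∈[4,8].
(2·6+1)(2·2+1)(2·6+1) = 845
Δ: 2! 10! 2! / 15! → 1/90090
sum: t=0:+1/69120 t=1:−1/14400 t=2:+1/69120 = -7/172800
3j²(6 2 6; 0 0 0) = Δ·Π!·Σ² = 14/715  (sign -1)
sum: t=0:+1/1451520 t=1:−1/80640 t=2:+1/120960 = -1/290304
3j²(6 2 6; -3 0 3) = Δ·Π!·Σ² = 5/2002  (sign +1)
combine: 4πI² = 845·14/715·5/2002 = 5/121
take √, sign -1: I = -0.05734392

-0.057344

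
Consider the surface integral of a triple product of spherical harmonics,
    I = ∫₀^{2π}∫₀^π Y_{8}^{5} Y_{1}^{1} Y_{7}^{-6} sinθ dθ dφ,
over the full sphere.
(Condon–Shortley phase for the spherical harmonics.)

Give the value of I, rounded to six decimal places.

-0.052996

Rules hold: Σm=0, L=16 even, 7≤7≤9.
N = 17·3·15 = 765
Δ = 2!·14!·0!/17! = 1/2040
Racah Σ t=1..1: t=1:−1/25401600 = -1/25401600
⇒ 3j(8 1 7; 0 0 0)² = 8/255, sgn +1
Racah Σ t=2..2: t=2:+1/12454041600 = 1/12454041600
⇒ 3j(8 1 7; 5 1 -6)² = 1/680, sgn -1
4πI² = N·(3j₀)²·(3jₘ)² = 3/85
I = -1·√(0.0352941/4π) = -0.05299638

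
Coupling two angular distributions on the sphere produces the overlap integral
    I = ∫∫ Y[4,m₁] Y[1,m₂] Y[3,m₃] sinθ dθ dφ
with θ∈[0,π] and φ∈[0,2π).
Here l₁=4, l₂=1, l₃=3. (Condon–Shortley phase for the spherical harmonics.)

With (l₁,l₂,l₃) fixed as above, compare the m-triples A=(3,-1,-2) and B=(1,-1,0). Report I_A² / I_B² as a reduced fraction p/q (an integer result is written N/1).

Same 4,1,3: normalisation and zero-m 3j drop out of the ratio.
A: Δ: 2! 6! 0! / 9! → 1/252; sum: t=0:+1/240 = 1/240; 3j²(4 1 3; 3 -1 -2) = Δ·Π!·Σ² = 1/12  (sign -1)
B: Δ: 2! 6! 0! / 9! → 1/252; sum: t=0:+1/72 = 1/72; 3j²(4 1 3; 1 -1 0) = Δ·Π!·Σ² = 5/126  (sign -1)
I_A²/I_B² = (1/12)/(5/126) = 21/10

21/10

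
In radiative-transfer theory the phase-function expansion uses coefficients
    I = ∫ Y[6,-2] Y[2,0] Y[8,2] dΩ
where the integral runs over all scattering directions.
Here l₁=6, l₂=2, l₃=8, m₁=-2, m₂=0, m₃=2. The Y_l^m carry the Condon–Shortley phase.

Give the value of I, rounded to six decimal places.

Rules hold: Σm=0, L=16 even, 4≤8≤8.
N = 13·5·17 = 1105
Δ = 0!·12!·4!/17! = 1/30940
Racah Σ t=0..0: t=0:+1/2073600 = 1/2073600
⇒ 3j(6 2 8; 0 0 0)² = 28/1105, sgn +1
Racah Σ t=0..0: t=0:+1/3870720 = 1/3870720
⇒ 3j(6 2 8; -2 0 2)² = 135/6188, sgn +1
4πI² = N·(3j₀)²·(3jₘ)² = 135/221
I = +1·√(0.61086/4π) = 0.22047828

0.220478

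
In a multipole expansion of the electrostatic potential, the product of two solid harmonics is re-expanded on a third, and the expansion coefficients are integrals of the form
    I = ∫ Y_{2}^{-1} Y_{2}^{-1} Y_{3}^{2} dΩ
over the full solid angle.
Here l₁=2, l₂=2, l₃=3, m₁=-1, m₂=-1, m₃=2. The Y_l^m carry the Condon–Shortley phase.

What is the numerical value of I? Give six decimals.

0.000000

L=7 odd ⇒ parity kills the (l;000) factor ⇒ I = 0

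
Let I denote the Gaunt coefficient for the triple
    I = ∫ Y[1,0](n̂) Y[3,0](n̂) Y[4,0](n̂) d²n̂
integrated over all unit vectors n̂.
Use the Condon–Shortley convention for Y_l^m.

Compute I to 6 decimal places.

Checks pass: Σm=0; 8 even; l₃=4∈[2,4].
(2·1+1)(2·3+1)(2·4+1) = 189
Δ: 0! 2! 6! / 9! → 1/252
sum: t=0:+1/36 = 1/36
3j²(1 3 4; 0 0 0) = Δ·Π!·Σ² = 4/63  (sign +1)
(m-triple is (0,0,0) — same symbol as above.)
combine: 4πI² = 189·4/63·4/63 = 16/21
take √, sign +1: I = 0.24623252

0.246233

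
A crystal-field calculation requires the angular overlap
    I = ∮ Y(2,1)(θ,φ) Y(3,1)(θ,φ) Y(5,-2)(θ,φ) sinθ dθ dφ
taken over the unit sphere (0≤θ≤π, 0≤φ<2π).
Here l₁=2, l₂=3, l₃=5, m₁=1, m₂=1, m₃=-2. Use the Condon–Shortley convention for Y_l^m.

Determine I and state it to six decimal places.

0.245532

Checks pass: Σm=0; 10 even; l₃=5∈[1,5].
(2·2+1)(2·3+1)(2·5+1) = 385
Δ: 0! 4! 6! / 11! → 1/2310
sum: t=0:+1/144 = 1/144
3j²(2 3 5; 0 0 0) = Δ·Π!·Σ² = 10/231  (sign -1)
sum: t=0:+1/288 = 1/288
3j²(2 3 5; 1 1 -2) = Δ·Π!·Σ² = 1/22  (sign -1)
combine: 4πI² = 385·10/231·1/22 = 25/33
take √, sign +1: I = 0.24553200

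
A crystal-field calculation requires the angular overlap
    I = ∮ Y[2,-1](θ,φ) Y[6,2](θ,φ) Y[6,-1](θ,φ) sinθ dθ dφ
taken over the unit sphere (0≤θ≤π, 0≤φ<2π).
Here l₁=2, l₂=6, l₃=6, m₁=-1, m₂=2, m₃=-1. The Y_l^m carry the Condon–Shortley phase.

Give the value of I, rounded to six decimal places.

Rules hold: Σm=0, L=14 even, 4≤6≤8.
N = 5·13·13 = 845
Δ = 2!·2!·10!/15! = 1/90090
Racah Σ t=0..2: t=0:+1/69120 t=1:−1/14400 t=2:+1/69120 = -7/172800
⇒ 3j(2 6 6; 0 0 0)² = 14/715, sgn -1
Racah Σ t=1..2: t=1:−1/60480 t=2:+1/34560 = 1/80640
⇒ 3j(2 6 6; -1 2 -1)² = 6/1001, sgn -1
4πI² = N·(3j₀)²·(3jₘ)² = 12/121
I = +1·√(0.0991736/4π) = 0.08883682

0.088837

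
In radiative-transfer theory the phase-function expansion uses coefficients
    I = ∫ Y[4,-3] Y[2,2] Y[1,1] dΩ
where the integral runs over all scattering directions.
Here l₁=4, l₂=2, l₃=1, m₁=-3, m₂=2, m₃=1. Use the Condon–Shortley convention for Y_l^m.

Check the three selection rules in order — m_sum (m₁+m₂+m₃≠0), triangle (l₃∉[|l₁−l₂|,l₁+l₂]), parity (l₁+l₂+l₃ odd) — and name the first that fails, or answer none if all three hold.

m₁+m₂+m₃ = -3 + 2 + 1 = 0  ✓
triangle: |4−2|=2 ≤ l₃=1 ≤ 4+2=6  ✗
parity: l₁+l₂+l₃ = 7 is odd

triangle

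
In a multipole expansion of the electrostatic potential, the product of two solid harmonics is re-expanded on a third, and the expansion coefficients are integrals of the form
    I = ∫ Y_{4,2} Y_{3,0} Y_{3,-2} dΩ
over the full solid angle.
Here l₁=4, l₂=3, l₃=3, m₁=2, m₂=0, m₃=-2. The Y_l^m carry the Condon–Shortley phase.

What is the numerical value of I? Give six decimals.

-0.044418

Rules hold: Σm=0, L=10 even, 1≤3≤7.
N = 9·7·7 = 441
Δ = 4!·4!·2!/11! = 1/34650
Racah Σ t=1..3: t=1:−1/72 t=2:+1/16 t=3:−1/72 = 5/144
⇒ 3j(4 3 3; 0 0 0)² = 2/77, sgn -1
Racah Σ t=1..2: t=1:−1/72 t=2:+1/96 = -1/288
⇒ 3j(4 3 3; 2 0 -2)² = 1/462, sgn +1
4πI² = N·(3j₀)²·(3jₘ)² = 3/121
I = -1·√(0.0247934/4π) = -0.04441841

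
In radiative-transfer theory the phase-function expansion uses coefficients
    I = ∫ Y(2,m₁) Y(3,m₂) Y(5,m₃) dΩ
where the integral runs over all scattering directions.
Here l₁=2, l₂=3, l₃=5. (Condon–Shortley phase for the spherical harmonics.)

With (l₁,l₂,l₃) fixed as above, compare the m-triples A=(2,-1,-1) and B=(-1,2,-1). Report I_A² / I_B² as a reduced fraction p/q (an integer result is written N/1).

Shared (l₁,l₂,l₃)=(2,3,5): N and (l;000)² cancel in I_A²/I_B².
A: Δ = 0!·4!·6!/11! = 1/2310; Racah Σ t=0..0: t=0:+1/1152 = 1/1152; ⇒ 3j(2 3 5; 2 -1 -1)² = 1/154, sgn +1
B: Δ = 0!·4!·6!/11! = 1/2310; Racah Σ t=0..0: t=0:+1/720 = 1/720; ⇒ 3j(2 3 5; -1 2 -1)² = 4/385, sgn +1
I_A²/I_B² = (1/154)/(4/385) = 5/8

5/8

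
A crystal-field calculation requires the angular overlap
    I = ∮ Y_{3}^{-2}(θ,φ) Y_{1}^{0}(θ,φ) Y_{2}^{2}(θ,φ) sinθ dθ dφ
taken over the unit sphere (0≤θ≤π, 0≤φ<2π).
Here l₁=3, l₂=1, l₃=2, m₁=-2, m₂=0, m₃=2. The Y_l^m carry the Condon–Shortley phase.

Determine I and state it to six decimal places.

Checks pass: Σm=0; 6 even; l₃=2∈[2,4].
(2·3+1)(2·1+1)(2·2+1) = 105
Δ: 2! 4! 0! / 7! → 1/105
sum: t=1:−1/4 = -1/4
3j²(3 1 2; 0 0 0) = Δ·Π!·Σ² = 3/35  (sign -1)
sum: t=1:−1/24 = -1/24
3j²(3 1 2; -2 0 2) = Δ·Π!·Σ² = 1/21  (sign -1)
combine: 4πI² = 105·3/35·1/21 = 3/7
take √, sign +1: I = 0.18467439

0.184674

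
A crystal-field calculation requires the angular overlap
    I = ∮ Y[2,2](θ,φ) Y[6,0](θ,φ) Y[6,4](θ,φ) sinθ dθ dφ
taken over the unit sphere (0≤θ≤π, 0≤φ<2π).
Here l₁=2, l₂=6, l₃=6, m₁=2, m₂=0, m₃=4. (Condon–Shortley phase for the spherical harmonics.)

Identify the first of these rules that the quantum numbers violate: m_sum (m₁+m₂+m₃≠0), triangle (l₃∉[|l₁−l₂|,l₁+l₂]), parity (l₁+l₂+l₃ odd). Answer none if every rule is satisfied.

Σmᵢ = 6  ✗
l₃∈[|l₁−l₂|,l₁+l₂]=[4,8], have l₃=6
Σlᵢ = 14 ⇒ even

m_sum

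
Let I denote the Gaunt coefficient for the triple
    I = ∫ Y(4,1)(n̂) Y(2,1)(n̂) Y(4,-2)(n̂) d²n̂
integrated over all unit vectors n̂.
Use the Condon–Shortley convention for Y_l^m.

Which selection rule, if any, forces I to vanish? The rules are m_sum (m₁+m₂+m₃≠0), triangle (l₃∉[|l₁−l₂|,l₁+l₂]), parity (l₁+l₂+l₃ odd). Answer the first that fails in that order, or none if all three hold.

azimuthal sum: 1 + 1 − 2 = 0  ✓
2 ≤ 4 ≤ 6 (triangle on l)  ✓
L = 4 + 2 + 4 = 10 (even)  ✓

none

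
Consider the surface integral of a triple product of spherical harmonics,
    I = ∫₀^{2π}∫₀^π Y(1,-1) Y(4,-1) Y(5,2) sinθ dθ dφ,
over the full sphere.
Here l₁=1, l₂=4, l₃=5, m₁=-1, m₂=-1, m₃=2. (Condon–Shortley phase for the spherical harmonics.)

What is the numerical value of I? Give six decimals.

m-sum 0 ✓  L=10 even ✓  3≤5≤5 ✓
Π(2lᵢ+1) = 3×9×11 = 297
triangle coeff Δ(1,4,5) = 1/495
Σ_t [0,0]: t=0:+1/576 = 1/576
(3j)²=5/99 [(1 4 5; 0 0 0)], sign=-1
Σ_t [0,0]: t=0:+1/1440 = 1/1440
(3j)²=7/165 [(1 4 5; -1 -1 2)], sign=-1
⇒ 4πI² = 7/11
I = (+1)√(7/11/(4π)) = 0.22503380

0.225034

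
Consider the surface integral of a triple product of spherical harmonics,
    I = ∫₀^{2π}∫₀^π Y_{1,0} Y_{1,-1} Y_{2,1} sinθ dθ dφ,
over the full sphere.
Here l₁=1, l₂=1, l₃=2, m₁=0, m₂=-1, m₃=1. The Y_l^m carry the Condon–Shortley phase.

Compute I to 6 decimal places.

-0.218510

Rules hold: Σm=0, L=4 even, 0≤2≤2.
N = 3·3·5 = 45
Δ = 0!·2!·2!/5! = 1/30
Racah Σ t=0..0: t=0:+1/1 = 1/1
⇒ 3j(1 1 2; 0 0 0)² = 2/15, sgn +1
Racah Σ t=0..0: t=0:+1/2 = 1/2
⇒ 3j(1 1 2; 0 -1 1)² = 1/10, sgn -1
4πI² = N·(3j₀)²·(3jₘ)² = 3/5
I = -1·√(0.6/4π) = -0.21850969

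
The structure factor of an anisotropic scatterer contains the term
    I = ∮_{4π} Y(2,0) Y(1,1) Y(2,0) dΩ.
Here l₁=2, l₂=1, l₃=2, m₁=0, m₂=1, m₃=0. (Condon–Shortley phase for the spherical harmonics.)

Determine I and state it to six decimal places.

0.000000

0 + 1 + 0 = 1 ≠ 0: azimuthal integral kills it; I = 0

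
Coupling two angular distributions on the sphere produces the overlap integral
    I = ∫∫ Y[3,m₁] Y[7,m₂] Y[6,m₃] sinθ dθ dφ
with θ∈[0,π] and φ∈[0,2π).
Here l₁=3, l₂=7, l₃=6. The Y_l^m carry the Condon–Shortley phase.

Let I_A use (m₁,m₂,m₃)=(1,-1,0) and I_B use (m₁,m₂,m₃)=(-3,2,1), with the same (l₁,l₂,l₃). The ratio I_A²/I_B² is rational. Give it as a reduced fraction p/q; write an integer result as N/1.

169/945

Shared (l₁,l₂,l₃)=(3,7,6): N and (l;000)² cancel in I_A²/I_B².
A: Δ = 4!·2!·10!/17! = 1/2042040; Racah Σ t=0..2: t=0:+1/829440 t=1:−1/86400 t=2:+1/138240 = -13/4147200; ⇒ 3j(3 7 6; 1 -1 0)² = 13/3740, sgn -1
B: Δ = 4!·2!·10!/17! = 1/2042040; Racah Σ t=4..4: t=4:+1/691200 = 1/691200; ⇒ 3j(3 7 6; -3 2 1)² = 189/9724, sgn -1
I_A²/I_B² = (13/3740)/(189/9724) = 169/945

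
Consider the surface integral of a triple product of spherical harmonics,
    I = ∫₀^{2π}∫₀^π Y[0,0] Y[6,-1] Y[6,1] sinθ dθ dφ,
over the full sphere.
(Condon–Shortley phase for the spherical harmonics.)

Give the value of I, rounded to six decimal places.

-0.282095

Checks pass: Σm=0; 12 even; l₃=6∈[6,6].
(2·0+1)(2·6+1)(2·6+1) = 169
Δ: 0! 0! 12! / 13! → 1/13
sum: t=0:+1/518400 = 1/518400
3j²(0 6 6; 0 0 0) = Δ·Π!·Σ² = 1/13  (sign +1)
sum: t=0:+1/604800 = 1/604800
3j²(0 6 6; 0 -1 1) = Δ·Π!·Σ² = 1/13  (sign -1)
combine: 4πI² = 169·1/13·1/13 = 1/1
take √, sign -1: I = -0.28209479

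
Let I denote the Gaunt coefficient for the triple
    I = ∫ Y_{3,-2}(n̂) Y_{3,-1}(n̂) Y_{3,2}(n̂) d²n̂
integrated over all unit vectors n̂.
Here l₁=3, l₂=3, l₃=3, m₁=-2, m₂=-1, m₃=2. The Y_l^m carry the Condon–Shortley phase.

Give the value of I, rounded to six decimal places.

0.000000

Σmᵢ = -1 ≠ 0, so the φ-integral vanishes; I = 0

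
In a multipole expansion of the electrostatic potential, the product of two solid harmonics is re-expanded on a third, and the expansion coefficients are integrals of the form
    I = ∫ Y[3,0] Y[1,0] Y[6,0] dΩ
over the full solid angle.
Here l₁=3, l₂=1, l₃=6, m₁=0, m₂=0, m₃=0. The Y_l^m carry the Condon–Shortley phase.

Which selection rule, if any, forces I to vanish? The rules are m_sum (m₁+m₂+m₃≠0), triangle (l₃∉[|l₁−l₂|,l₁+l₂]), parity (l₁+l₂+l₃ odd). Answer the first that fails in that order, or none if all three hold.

triangle

m₁+m₂+m₃ = 0 + 0 + 0 = 0  ✓
triangle: |3−1|=2 ≤ l₃=6 ≤ 3+1=4  ✗
parity: l₁+l₂+l₃ = 10 is even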